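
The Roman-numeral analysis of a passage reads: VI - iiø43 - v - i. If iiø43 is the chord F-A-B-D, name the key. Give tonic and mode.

A minor

The anchor chord is a half-diminished seventh chord on B, labeled iiø43.
Counting down one scale step from B places the tonic on A; a half-diminished seventh chord on degree 2 is diatonic only in minor.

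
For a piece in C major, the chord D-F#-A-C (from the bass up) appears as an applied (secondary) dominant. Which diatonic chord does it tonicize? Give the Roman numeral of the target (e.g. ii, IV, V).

V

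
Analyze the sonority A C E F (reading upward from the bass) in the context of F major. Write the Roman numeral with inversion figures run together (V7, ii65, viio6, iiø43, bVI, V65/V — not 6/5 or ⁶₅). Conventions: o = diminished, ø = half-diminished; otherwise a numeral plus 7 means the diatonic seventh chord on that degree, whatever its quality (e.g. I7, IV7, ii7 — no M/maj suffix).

Stacked in thirds the chord is F-A-C-E: a major seventh chord on F.
F is scale degree 1 in F major, and a major seventh chord on that degree is written I7.
With A in the bass the chord is in first inversion, so the figured bass is 65.

I65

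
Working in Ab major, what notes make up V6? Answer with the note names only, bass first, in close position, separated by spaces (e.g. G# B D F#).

In Ab major, the dominant is Eb, and the diatonic chord built there is a major triad.
That chord is spelled Eb-G-Bb.
The figured bass 6 indicates first inversion, placing the third (G) in the bass: G-Bb-Eb.

G Bb Eb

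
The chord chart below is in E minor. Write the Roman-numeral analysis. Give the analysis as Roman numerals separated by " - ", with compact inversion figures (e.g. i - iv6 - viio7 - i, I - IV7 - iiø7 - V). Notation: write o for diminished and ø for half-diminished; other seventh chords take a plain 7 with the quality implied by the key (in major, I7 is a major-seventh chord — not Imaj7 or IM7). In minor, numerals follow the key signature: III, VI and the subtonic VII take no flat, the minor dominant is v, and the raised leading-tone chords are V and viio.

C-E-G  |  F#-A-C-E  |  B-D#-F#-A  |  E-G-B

VI - iiø7 - V7 - i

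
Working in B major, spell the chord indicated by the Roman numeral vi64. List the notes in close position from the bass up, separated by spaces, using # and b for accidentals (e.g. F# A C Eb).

The numeral's case and figure indicate a minor triad. In B major its root, the submediant, is G#.
That chord is spelled G#-B-D#.
With the 64 figure the chord is in second inversion; from the bass D# upward in close position it reads D#-G#-B.

D# G# B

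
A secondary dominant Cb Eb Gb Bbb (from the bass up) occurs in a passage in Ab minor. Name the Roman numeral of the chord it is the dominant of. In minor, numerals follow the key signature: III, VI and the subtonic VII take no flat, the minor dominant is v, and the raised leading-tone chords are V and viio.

VI

The chord is a dominant seventh chord on Cb.
A dominant resolves down a perfect fifth: Cb → Fb. In Ab minor, Fb is scale degree 6, i.e. VI.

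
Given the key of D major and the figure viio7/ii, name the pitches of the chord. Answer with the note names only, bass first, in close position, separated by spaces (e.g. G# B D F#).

viio7/ii is a secondary leading-tone chord. The target ii is E in D major; the applied chord is rooted a semitone below, on D#.
Building a fully diminished seventh chord on D# gives D#-F#-A-C.

D# F# A C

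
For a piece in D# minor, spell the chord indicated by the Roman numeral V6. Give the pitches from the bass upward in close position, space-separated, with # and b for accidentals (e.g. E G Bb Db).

In D# minor, scale degree 5 is A#. The dominant is major (leading tone raised), so V is a major triad.
That chord is spelled A#-C##-E#.
With the 6 figure the chord is in first inversion; from the bass C## upward in close position it reads C##-E#-A#.

C## E# A#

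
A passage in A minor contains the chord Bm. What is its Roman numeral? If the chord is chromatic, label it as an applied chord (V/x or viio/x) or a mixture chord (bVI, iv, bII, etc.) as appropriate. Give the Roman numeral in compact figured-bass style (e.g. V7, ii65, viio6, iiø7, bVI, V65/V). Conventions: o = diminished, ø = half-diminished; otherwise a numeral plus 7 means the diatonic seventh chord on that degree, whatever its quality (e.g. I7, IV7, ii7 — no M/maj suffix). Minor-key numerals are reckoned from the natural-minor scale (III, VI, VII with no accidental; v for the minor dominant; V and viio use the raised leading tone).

ii

The pitches B-D-F# form a minor triad rooted on B.
B is the second degree of A minor. This is the minor supertonic, borrowed from the parallel major (the Dorian ii).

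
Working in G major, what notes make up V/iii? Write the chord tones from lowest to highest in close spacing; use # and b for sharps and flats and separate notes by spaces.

F# A# C#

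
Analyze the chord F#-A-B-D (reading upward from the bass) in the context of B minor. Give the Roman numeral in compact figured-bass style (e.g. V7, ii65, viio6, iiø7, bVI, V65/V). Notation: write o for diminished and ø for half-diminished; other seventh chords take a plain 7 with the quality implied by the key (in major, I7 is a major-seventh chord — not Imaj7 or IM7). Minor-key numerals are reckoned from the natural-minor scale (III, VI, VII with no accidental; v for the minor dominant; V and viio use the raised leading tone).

i43

The pitches B-D-F#-A form a minor seventh chord rooted on B.
B is scale degree 1 in B minor, and a minor seventh chord on that degree is written i7.
With F# in the bass the chord is in second inversion, so the figured bass is 43.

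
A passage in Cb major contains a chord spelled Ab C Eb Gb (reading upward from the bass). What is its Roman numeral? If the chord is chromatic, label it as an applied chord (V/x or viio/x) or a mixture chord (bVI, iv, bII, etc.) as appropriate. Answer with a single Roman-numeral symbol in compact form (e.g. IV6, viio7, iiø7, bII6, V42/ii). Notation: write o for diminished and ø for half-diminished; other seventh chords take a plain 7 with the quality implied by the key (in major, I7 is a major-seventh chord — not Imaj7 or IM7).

The pitches Ab-C-Eb-Gb form a dominant seventh chord rooted on Ab.
Ab is not a diatonic chord root with this quality in Cb major, but it lies a perfect fifth above Db (ii), so the chord functions as an applied dominant of ii.

V7/ii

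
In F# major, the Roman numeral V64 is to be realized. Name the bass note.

G#

V in F# major has root C#; the chord is C#-E#-G#.
The figure 64 means second inversion — the fifth is in the bass.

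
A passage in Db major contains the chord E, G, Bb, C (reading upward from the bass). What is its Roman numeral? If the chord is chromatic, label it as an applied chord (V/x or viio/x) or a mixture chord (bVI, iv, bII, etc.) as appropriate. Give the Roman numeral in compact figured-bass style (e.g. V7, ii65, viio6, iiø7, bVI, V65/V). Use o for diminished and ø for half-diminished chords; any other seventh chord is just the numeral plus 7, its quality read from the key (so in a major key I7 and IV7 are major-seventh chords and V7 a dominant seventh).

The pitches C-E-G-Bb form a dominant seventh chord rooted on C.
C is not a diatonic chord root with this quality in Db major, but it lies a perfect fifth above F (iii), so the chord functions as an applied dominant of iii.
With E in the bass the chord is in first inversion, so the figured bass is 65.

V65/iii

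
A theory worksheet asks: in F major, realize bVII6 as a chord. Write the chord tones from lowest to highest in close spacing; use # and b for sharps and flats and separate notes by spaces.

Scale degree 7 in F major is E; lowering it a half step gives Eb. bVII6 is a major triad on the lowered seventh degree (the subtonic), borrowed from the parallel minor.
So the chord is Eb-G-Bb.
The figured bass 6 indicates first inversion, placing the third (G) in the bass: G-Bb-Eb.

G Bb Eb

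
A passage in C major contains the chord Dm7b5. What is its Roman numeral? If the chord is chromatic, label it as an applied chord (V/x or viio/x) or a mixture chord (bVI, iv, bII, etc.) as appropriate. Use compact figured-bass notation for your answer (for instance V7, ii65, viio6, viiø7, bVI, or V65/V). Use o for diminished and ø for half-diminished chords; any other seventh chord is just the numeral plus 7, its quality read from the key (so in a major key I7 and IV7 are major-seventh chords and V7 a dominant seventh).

Stacked in thirds the chord is D-F-Ab-C: a half-diminished seventh chord on D.
D is the second degree of C major. This is the half-diminished supertonic seventh, borrowed from the parallel minor.

iiø7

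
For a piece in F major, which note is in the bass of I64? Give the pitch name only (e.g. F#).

I in F major has root F; the chord is F-A-C.
The figure 64 means second inversion — the fifth is in the bass.

C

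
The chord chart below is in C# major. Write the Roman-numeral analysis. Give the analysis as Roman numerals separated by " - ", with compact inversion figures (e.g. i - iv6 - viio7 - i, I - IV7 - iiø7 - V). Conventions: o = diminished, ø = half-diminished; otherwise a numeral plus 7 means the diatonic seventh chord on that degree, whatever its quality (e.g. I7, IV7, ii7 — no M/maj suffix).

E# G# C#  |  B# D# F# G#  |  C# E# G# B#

I6 - V65 - I7

E#-G#-C#: major triad on C# = scale degree 1 → I6.
B#-D#-F#-G#: dominant seventh chord on G# = scale degree 5 → V65.
C#-E#-G#-B#: major seventh chord on C# = scale degree 1 → I7.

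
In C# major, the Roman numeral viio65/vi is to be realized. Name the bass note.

B#

The applied chord viio65/vi is rooted on G##: G##-B#-D#-F#.
The figure 65 means first inversion — the third is in the bass.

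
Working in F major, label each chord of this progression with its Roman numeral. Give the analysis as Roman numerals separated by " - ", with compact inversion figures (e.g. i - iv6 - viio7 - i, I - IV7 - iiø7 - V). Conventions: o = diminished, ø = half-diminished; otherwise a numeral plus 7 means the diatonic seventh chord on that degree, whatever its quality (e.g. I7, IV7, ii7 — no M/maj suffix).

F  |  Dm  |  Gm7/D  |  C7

I - vi - ii43 - V7

F: root F is the tonic; major triad there is I.
Dm has root D, degree 6 in F major, so vi.
Gm7/D: root G is the supertonic; minor seventh chord there is ii43.
C7: root C is the dominant; dominant seventh chord there is V7.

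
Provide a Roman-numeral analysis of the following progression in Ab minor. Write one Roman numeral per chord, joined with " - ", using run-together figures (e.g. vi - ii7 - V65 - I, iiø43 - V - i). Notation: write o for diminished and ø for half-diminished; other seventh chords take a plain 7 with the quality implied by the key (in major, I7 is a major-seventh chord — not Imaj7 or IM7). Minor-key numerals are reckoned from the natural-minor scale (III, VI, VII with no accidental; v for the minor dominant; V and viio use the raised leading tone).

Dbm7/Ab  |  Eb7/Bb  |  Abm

Dbm7/Ab: minor seventh chord on Db = scale degree 4 → iv43.
Eb7/Bb: dominant seventh chord on Eb = scale degree 5 → V43.
Abm: root Ab is the tonic; minor triad there is i.

iv43 - V43 - i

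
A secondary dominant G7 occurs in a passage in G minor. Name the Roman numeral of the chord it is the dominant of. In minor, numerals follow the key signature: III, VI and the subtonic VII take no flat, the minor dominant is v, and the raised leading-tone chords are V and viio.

The chord is a dominant seventh chord on G.
A dominant resolves down a perfect fifth: G → C. In G minor, C is scale degree 4, i.e. iv.

iv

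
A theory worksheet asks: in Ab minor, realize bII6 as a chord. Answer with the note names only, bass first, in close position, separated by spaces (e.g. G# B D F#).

Db Fb Bbb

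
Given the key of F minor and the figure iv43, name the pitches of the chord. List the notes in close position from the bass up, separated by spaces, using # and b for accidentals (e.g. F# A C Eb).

The numeral's case and figure indicate a minor seventh chord. In F minor its root, the fourth degree, is Bb.
Stacking thirds from Bb gives Bb-Db-F-Ab.
The figured bass 43 indicates second inversion, placing the fifth (F) in the bass: F-Ab-Bb-Db.

F Ab Bb Db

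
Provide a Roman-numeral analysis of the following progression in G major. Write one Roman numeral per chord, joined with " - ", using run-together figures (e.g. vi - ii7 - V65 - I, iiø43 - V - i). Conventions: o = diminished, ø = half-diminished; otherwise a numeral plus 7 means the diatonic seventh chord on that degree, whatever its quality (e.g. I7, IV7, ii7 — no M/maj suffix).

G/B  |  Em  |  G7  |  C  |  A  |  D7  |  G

I6 - vi - V7/IV - IV - V/V - V7 - I

G/B: major triad on G = scale degree 1 → I6.
Em: root E is the submediant; minor triad there is vi.
G7: a dominant seventh chord on G, the applied dominant of IV → V7/IV.
C: root C is the subdominant; major triad there is IV.
A: a major triad on A, the applied dominant of V → V/V.
D7: root D is the dominant; dominant seventh chord there is V7.
G: root G is the tonic; major triad there is I.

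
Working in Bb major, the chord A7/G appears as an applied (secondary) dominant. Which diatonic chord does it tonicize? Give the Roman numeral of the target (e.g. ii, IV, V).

The chord is a dominant seventh chord on A.
A dominant resolves down a perfect fifth: A → D. In Bb major, D is scale degree 3, i.e. iii.

iii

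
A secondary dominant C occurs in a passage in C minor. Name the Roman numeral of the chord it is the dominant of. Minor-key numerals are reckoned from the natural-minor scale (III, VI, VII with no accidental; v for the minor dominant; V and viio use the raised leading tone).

The chord is a major triad on C.
A dominant resolves down a perfect fifth: C → F. In C minor, F is scale degree 4, i.e. iv.

iv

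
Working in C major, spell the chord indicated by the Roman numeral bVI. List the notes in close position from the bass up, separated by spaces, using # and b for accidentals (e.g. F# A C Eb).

Ab C Eb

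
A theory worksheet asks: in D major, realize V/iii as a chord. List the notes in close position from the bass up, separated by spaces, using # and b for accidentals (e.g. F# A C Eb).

C# E# G#

The slash means an applied dominant: we want the dominant of iii. In D major, iii is F# minor, and its dominant is built on C#.
Building a major triad on C# gives C#-E#-G#.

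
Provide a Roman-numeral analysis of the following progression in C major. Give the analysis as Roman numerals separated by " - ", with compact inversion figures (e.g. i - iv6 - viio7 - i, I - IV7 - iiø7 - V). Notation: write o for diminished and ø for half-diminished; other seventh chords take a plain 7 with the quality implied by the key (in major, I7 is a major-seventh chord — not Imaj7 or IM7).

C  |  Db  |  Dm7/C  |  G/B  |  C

I - bII - ii42 - V6 - I

C: major triad on C = scale degree 1 → I.
Db is non-diatonic — a major triad on the lowered supertonic (Db): the Neapolitan chord, bII.
Dm7/C has root D, degree 2 in C major, so ii42.
G/B has root G, degree 5 in C major, so V6.
C: major triad on C = scale degree 1 → I.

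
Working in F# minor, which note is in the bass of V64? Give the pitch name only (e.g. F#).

V in F# minor has root C#; the chord is C#-E#-G#.
The figure 64 means second inversion — the fifth is in the bass.

G#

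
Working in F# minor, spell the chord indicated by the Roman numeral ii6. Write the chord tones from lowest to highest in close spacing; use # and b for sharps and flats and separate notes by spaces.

Scale degree 2 in F# minor is G#; here the chord built on it is altered to a minor triad. ii6 is the minor supertonic, borrowed from the parallel major (the Dorian ii).
So the chord is G#-B-D#, a minor triad.
The figured bass 6 indicates first inversion, placing the third (B) in the bass: B-D#-G#.

B D# G#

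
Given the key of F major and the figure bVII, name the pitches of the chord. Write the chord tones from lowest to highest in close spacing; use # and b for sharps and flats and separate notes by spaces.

Scale degree 7 in F major is E; lowering it a half step gives Eb. bVII is a major triad on the lowered seventh degree (the subtonic), borrowed from the parallel minor.
So the chord is Eb-G-Bb, a major triad.

Eb G Bb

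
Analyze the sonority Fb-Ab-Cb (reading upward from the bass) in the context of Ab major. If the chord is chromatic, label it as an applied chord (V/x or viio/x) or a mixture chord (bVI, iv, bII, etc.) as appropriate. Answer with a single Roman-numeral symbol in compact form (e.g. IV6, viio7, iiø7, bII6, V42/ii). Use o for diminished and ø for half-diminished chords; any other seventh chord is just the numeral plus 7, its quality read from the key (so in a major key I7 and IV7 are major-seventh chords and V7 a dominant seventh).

Stacked in thirds the chord is Fb-Ab-Cb: a major triad on Fb.
Fb is the lowered sixth degree of Ab major (diatonic 6 would be F). This is a major triad on the lowered sixth degree, borrowed from the parallel minor.

bVI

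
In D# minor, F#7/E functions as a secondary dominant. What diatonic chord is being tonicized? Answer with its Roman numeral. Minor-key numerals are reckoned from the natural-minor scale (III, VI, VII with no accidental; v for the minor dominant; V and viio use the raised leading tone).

The chord is a dominant seventh chord on F#.
A dominant resolves down a perfect fifth: F# → B. In D# minor, B is scale degree 6, i.e. VI.

VI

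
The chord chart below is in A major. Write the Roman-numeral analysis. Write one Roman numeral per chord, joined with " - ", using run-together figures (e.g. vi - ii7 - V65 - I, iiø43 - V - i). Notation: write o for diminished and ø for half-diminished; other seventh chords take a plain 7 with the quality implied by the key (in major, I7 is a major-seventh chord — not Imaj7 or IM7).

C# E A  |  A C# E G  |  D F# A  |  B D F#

C#-E-A has root A, degree 1 in A major, so I6.
A-C#-E-G is the secondary dominant of IV (dominant seventh chord on A): V7/IV.
D-F#-A: root D is the subdominant; major triad there is IV.
B-D-F# has root B, degree 2 in A major, so ii.

I6 - V7/IV - IV - ii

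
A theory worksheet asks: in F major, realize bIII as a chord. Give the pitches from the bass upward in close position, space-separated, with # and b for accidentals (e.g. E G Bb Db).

Ab C Eb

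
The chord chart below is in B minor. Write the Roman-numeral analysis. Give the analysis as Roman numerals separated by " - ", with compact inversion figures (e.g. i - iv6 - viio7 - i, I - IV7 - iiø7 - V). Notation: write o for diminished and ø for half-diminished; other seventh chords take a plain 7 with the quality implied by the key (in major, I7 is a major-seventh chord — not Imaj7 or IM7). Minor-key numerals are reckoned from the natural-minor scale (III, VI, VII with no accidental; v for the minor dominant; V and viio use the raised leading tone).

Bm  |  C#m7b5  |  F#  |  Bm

i - iiø7 - V - i

Bm has root B, degree 1 in B minor, so i.
C#m7b5: root C# is the supertonic; half-diminished seventh chord there is iiø7.
F# has root F#, degree 5 in B minor, so V.
Bm: root B is the tonic; minor triad there is i.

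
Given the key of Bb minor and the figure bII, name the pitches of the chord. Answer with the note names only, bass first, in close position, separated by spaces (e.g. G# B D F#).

Scale degree 2 in Bb minor is C; lowering it a half step gives Cb. bII is the Neapolitan chord — a major triad on the lowered second degree.
So the chord is Cb-Eb-Gb, a major triad.

Cb Eb Gb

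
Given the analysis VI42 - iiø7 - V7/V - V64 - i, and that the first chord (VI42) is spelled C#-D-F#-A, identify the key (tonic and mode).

F# minor

The anchor chord is a major seventh chord on D, labeled VI42.
Counting down 5 scale steps from D places the tonic on F#; a major seventh chord on degree 6 is diatonic only in minor.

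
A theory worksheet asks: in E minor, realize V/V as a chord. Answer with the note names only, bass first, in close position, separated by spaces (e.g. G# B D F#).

F# A# C#

V/V is a secondary dominant — the dominant triad of V. V in E minor is B, so the applied chord's root is F#, a perfect fifth above.
Building a major triad on F# gives F#-A#-C#.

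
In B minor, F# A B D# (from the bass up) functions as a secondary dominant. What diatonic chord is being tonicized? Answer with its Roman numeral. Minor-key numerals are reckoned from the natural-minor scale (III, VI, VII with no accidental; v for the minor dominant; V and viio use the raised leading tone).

The chord is a dominant seventh chord on B.
A dominant resolves down a perfect fifth: B → E. In B minor, E is scale degree 4, i.e. iv.

iv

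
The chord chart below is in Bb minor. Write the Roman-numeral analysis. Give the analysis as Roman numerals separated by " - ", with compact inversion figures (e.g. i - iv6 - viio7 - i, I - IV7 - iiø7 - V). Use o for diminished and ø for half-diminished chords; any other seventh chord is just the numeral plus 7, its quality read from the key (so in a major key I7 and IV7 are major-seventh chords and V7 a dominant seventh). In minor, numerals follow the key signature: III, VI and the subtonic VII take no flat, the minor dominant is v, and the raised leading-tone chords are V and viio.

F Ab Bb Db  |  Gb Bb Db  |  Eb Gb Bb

F-Ab-Bb-Db has root Bb, degree 1 in Bb minor, so i43.
Gb-Bb-Db has root Gb, degree 6 in Bb minor, so VI.
Eb-Gb-Bb has root Eb, degree 4 in Bb minor, so iv.

i43 - VI - iv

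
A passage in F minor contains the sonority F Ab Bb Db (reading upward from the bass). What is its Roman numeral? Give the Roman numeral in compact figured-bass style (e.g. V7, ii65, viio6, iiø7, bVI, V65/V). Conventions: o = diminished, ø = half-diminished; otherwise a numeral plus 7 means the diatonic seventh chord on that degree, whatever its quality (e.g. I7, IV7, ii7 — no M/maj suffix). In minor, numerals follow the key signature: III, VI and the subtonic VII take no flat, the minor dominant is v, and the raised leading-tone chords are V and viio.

iv43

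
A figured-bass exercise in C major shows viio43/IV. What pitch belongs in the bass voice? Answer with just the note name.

The applied chord viio43/IV is rooted on E: E-G-Bb-Db.
The figure 43 means second inversion — the fifth is in the bass.

Bb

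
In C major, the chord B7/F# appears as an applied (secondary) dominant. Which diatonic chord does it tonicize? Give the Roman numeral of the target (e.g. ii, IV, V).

iii

The chord is a dominant seventh chord on B.
A dominant resolves down a perfect fifth: B → E. In C major, E is scale degree 3, i.e. iii.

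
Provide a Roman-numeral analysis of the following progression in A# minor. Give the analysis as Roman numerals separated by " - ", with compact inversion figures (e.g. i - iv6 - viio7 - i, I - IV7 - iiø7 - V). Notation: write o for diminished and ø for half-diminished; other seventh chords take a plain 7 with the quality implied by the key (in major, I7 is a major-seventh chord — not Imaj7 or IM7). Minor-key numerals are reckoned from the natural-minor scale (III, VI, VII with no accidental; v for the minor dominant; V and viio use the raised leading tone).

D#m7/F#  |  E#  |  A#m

D#m7/F#: root D# is the subdominant; minor seventh chord there is iv65.
E#: root E# is the dominant; major triad there is V.
A#m: minor triad on A# = scale degree 1 → i.

iv65 - V - i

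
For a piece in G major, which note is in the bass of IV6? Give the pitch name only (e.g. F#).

IV in G major has root C; the chord is C-E-G.
The figure 6 means first inversion — the third is in the bass.

E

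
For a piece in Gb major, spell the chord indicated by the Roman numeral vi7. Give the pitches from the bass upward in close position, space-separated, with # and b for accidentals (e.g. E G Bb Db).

Eb Gb Bb Db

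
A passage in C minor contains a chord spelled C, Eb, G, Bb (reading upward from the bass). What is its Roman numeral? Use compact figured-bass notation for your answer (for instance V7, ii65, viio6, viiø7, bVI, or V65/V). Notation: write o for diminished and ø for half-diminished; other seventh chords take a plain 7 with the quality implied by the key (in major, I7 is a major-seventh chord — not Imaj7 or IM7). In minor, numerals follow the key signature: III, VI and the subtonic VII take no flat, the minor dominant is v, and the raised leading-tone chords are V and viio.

i7

Stacked in thirds the chord is C-Eb-G-Bb: a minor seventh chord on C.
In C minor, C is the tonic; the diatonic minor seventh chord there is i7.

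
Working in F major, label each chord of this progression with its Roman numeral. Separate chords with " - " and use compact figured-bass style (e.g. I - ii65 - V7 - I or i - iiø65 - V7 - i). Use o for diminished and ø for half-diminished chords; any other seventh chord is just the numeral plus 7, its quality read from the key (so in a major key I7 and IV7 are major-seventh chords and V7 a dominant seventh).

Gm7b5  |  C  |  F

iiø7 - V - I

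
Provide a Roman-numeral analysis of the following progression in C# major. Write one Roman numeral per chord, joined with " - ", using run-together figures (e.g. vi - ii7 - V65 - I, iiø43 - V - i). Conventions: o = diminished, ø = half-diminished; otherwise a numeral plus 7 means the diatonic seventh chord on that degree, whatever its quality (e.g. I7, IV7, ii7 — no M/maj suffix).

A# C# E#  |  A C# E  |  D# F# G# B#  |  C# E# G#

vi - bVI - V43 - I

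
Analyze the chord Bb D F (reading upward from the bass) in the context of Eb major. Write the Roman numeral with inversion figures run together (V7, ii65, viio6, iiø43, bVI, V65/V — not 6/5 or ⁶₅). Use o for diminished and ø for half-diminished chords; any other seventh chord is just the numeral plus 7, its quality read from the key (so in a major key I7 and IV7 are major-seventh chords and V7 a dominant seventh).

Stacked in thirds the chord is Bb-D-F: a major triad on Bb.
In Eb major, Bb is the dominant; the diatonic major triad there is V.

V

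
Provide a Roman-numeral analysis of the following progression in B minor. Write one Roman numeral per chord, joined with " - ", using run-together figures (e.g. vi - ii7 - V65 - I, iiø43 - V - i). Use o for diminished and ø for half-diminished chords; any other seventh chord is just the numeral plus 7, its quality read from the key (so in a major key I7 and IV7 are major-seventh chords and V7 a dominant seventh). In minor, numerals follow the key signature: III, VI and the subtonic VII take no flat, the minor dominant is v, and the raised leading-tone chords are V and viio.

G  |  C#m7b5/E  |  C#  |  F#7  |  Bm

G: major triad on G = scale degree 6 → VI.
C#m7b5/E: half-diminished seventh chord on C# = scale degree 2 → iiø65.
C# is the secondary dominant of V (major triad on C#): V/V.
F#7: root F# is the dominant; dominant seventh chord there is V7.
Bm has root B, degree 1 in B minor, so i.

VI - iiø65 - V/V - V7 - i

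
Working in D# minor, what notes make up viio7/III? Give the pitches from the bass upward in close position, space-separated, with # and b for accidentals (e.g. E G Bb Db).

The slash marks an applied leading-tone chord: viio of III. In D# minor, III is F#, so the leading tone to it is E#, a half step below.
Building a fully diminished seventh chord on E# gives E#-G#-B-D.

E# G# B D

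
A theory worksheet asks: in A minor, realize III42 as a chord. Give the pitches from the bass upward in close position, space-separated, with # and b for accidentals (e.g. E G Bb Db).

B C E G

The numeral's case and figure indicate a major seventh chord. In A minor its root, scale degree 3, is C.
Stacking thirds from C gives C-E-G-B.
The figured bass 42 indicates third inversion, placing the seventh (B) in the bass: B-C-E-G.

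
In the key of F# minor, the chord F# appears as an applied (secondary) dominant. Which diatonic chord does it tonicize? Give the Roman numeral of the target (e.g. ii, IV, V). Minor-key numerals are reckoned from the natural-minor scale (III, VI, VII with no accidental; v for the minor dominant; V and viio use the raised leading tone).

The chord is a major triad on F#.
A dominant resolves down a perfect fifth: F# → B. In F# minor, B is scale degree 4, i.e. iv.

iv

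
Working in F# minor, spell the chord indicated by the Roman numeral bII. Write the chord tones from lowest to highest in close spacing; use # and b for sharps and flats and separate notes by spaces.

bII is the Neapolitan chord — a major triad on the lowered second degree. In F# minor that root is G.
So the chord is G-B-D, a major triad.

G B D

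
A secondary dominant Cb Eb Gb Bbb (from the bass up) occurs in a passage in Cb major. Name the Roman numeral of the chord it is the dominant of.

IV

The chord is a dominant seventh chord on Cb.
A dominant resolves down a perfect fifth: Cb → Fb. In Cb major, Fb is scale degree 4, i.e. IV.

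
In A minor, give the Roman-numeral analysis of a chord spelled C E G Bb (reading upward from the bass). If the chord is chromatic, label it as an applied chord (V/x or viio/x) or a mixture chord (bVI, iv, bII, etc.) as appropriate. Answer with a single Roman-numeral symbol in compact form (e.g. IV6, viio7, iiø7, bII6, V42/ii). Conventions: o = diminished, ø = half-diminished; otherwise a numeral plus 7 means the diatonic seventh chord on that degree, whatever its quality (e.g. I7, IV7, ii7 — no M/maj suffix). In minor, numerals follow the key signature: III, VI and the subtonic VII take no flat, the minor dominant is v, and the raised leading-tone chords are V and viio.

Stacked in thirds the chord is C-E-G-Bb: a dominant seventh chord on C.
C is not a diatonic chord root with this quality in A minor, but it lies a perfect fifth above F (VI), so the chord functions as an applied dominant of VI.

V7/VI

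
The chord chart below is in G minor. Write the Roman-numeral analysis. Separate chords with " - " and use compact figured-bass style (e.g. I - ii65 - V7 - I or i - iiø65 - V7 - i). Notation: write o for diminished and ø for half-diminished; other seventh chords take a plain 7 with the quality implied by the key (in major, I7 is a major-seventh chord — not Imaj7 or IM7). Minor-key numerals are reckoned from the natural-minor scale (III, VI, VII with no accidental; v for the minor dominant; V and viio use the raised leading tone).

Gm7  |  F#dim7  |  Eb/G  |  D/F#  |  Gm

i7 - viio7 - VI6 - V6 - i

Gm7: root G is the tonic; minor seventh chord there is i7.
F#dim7: root F# is the leading tone; fully diminished seventh chord there is viio7.
Eb/G: major triad on Eb = scale degree 6 → VI6.
D/F#: root D is the dominant; major triad there is V6.
Gm: minor triad on G = scale degree 1 → i.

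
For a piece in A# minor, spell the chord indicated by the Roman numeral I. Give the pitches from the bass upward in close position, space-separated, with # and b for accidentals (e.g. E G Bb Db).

A# C## E#

Scale degree 1 in A# minor is A#; here the chord built on it is altered to a major triad. I is the major tonic (Picardy third), borrowed from the parallel major.
So the chord is A#-C##-E#.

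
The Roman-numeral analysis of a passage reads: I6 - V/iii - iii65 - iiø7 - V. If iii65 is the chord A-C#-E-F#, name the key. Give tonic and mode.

iii65 is given as A-C#-E-F# — a minor seventh chord with root F#.
If F# is scale degree 3 and the mode makes that degree carry a minor seventh chord, the tonic is D and the mode is major.

D major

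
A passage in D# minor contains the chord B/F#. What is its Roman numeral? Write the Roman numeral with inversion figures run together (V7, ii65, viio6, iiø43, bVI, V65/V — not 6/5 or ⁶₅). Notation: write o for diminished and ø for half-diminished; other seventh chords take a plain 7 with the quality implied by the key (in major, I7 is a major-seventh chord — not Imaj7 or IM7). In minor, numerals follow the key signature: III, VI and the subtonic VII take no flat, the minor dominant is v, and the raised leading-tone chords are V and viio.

The pitches B-D#-F# form a major triad rooted on B.
B is scale degree 6 in D# minor, and a major triad on that degree is written VI.
With F# in the bass the chord is in second inversion, so the figured bass is 64.

VI64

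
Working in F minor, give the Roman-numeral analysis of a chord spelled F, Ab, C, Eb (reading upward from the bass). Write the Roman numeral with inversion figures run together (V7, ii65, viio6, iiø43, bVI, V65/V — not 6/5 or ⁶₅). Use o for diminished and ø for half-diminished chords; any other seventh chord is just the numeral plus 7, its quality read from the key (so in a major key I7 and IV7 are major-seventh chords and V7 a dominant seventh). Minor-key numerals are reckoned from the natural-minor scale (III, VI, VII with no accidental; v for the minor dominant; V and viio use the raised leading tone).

i7

The pitches F-Ab-C-Eb form a minor seventh chord rooted on F.
In F minor, F is the tonic; the diatonic minor seventh chord there is i7.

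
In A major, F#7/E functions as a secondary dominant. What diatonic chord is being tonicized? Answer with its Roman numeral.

The chord is a dominant seventh chord on F#.
A dominant resolves down a perfect fifth: F# → B. In A major, B is scale degree 2, i.e. ii.

ii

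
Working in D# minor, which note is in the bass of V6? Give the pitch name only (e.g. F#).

C##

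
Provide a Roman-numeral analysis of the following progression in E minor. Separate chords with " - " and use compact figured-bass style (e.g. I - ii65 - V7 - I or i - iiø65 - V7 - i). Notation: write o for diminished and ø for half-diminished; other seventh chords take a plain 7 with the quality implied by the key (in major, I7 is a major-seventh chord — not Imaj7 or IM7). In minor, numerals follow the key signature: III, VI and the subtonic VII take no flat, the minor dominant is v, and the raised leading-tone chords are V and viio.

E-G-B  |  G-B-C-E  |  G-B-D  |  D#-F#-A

i - VI43 - III - viio

E-G-B: root E is the tonic; minor triad there is i.
G-B-C-E: root C is the submediant; major seventh chord there is VI43.
G-B-D: root G is the mediant; major triad there is III.
D#-F#-A: diminished triad on D# = scale degree 7 → viio.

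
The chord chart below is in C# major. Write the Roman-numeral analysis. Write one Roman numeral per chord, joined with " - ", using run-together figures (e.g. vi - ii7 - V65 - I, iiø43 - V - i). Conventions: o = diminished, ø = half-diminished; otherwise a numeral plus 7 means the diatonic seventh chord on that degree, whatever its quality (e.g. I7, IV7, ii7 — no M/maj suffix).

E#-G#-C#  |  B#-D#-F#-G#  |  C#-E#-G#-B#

I6 - V65 - I7

E#-G#-C# has root C#, degree 1 in C# major, so I6.
B#-D#-F#-G#: root G# is the dominant; dominant seventh chord there is V65.
C#-E#-G#-B# has root C#, degree 1 in C# major, so I7.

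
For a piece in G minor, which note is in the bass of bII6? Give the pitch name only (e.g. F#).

bII in G minor has root Ab; the chord is Ab-C-Eb.
The figure 6 means first inversion — the third is in the bass.

C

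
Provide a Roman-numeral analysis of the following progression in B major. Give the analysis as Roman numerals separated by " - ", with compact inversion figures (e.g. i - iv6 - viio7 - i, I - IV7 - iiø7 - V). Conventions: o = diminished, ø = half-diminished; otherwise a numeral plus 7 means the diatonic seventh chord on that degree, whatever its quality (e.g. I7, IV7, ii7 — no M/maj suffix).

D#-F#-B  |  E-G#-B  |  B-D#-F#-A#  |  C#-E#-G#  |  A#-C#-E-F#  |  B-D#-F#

I6 - IV - I7 - V/V - V65 - I

D#-F#-B: root B is the tonic; major triad there is I6.
E-G#-B has root E, degree 4 in B major, so IV.
B-D#-F#-A# has root B, degree 1 in B major, so I7.
C#-E#-G# is the secondary dominant of V (major triad on C#): V/V.
A#-C#-E-F#: dominant seventh chord on F# = scale degree 5 → V65.
B-D#-F#: major triad on B = scale degree 1 → I.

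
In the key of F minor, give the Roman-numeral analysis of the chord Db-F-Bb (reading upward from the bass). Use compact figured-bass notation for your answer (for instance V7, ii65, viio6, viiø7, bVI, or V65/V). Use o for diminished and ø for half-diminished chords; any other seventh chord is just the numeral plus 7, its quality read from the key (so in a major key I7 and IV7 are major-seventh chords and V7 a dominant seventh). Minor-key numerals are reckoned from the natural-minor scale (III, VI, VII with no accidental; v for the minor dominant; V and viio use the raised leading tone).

iv6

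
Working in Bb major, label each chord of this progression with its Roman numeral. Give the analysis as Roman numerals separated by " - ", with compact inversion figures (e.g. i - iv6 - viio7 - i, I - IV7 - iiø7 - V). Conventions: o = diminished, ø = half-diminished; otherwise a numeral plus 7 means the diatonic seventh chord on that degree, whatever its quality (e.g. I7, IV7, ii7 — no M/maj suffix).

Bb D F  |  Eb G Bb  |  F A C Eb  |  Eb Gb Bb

I - IV - V7 - iv

Bb-D-F: root Bb is the tonic; major triad there is I.
Eb-G-Bb: major triad on Eb = scale degree 4 → IV.
F-A-C-Eb: root F is the dominant; dominant seventh chord there is V7.
Eb-Gb-Bb is non-diatonic — iv, a mixture chord from Bb minor.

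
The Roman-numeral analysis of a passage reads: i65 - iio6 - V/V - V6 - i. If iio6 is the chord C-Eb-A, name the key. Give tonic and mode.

G minor

iio6 is given as C-Eb-A — a diminished triad with root A.
iio6 on A implies A is the supertonic; that puts the tonic at G, and the lowercase numeral fits minor mode.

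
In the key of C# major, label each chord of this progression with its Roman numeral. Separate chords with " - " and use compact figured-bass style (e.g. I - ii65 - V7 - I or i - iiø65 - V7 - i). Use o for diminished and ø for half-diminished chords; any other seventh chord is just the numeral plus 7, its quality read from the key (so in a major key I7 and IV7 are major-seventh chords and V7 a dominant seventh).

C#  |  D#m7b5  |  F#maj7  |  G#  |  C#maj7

C#: major triad on C# = scale degree 1 → I.
D#m7b5: D# with this quality isn't in the key; it's iiø7, borrowed from the parallel minor.
F#maj7: root F# is the subdominant; major seventh chord there is IV7.
G#: major triad on G# = scale degree 5 → V.
C#maj7: root C# is the tonic; major seventh chord there is I7.

I - iiø7 - IV7 - V - I7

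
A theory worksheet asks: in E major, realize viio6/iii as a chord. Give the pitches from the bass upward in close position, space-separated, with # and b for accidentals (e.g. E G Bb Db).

The slash marks an applied leading-tone chord: viio of iii. In E major, iii is G#, so the leading tone to it is F##, a half step below.
Building a diminished triad on F## gives F##-A#-C#.
The figured bass 6 indicates first inversion, placing the third (A#) in the bass: A#-C#-F##.

A# C# F##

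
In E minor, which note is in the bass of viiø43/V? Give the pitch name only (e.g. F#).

E

The applied chord viiø43/V is rooted on A#: A#-C#-E-G#.
The figure 43 means second inversion — the fifth is in the bass.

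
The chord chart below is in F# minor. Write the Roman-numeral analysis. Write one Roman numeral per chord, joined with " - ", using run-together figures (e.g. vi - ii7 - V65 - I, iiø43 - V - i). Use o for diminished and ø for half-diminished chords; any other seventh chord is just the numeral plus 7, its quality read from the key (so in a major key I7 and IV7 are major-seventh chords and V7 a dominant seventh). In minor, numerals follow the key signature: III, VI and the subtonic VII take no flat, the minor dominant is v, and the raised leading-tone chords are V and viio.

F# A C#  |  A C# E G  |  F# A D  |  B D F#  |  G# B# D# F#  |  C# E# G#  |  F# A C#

i - V7/VI - VI6 - iv - V7/V - V - i

F#-A-C#: root F# is the tonic; minor triad there is i.
A-C#-E-G is the secondary dominant of VI (dominant seventh chord on A): V7/VI.
F#-A-D has root D, degree 6 in F# minor, so VI6.
B-D-F# has root B, degree 4 in F# minor, so iv.
G#-B#-D#-F#: a dominant seventh chord on G#, the applied dominant of V → V7/V.
C#-E#-G#: root C# is the dominant; major triad there is V.
F#-A-C# has root F#, degree 1 in F# minor, so i.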